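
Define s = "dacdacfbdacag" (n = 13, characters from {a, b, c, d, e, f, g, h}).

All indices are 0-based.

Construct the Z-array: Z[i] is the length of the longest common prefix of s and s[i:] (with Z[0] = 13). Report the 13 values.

[13, 0, 0, 3, 0, 0, 0, 0, 3, 0, 0, 0, 0]

Z[0]=13
i=1: i≥r, start 0; Z[1]=0
i=2: i≥r, start 0; Z[2]=0
i=3: i≥r, start 0; Z[3]=3 extend→box=[3,6)
i=4: min(r-i=2, Z[1]=0)=0; Z[4]=0
i=5: min(r-i=1, Z[2]=0)=0; Z[5]=0
i=6: i≥r, start 0; Z[6]=0
i=7: i≥r, start 0; Z[7]=0
i=8: i≥r, start 0; Z[8]=3 extend→box=[8,11)
i=9: min(r-i=2, Z[1]=0)=0; Z[9]=0
i=10: min(r-i=1, Z[2]=0)=0; Z[10]=0
i=11: i≥r, start 0; Z[11]=0
i=12: i≥r, start 0; Z[12]=0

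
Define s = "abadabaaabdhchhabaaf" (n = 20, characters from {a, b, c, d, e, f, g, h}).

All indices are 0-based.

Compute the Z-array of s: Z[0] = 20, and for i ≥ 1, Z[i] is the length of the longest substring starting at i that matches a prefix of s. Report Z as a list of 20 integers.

Z[0]=20
i=1: i≥r, start 0; Z[1]=0
i=2: i≥r, start 0; Z[2]=1 scan→box=[2,3)
i=3: i≥r, start 0; Z[3]=0
i=4: i≥r, start 0; Z[4]=3 scan→box=[4,7)
i=5: min(r-i=2, Z[1]=0)=0; Z[5]=0
i=6: min(r-i=1, Z[2]=1)=1; Z[6]=1
i=7: i≥r, start 0; Z[7]=1 scan→box=[7,8)
i=8: i≥r, start 0; Z[8]=2 scan→box=[8,10)
i=9: min(r-i=1, Z[1]=0)=0; Z[9]=0
i=10: i≥r, start 0; Z[10]=0
i=11: i≥r, start 0; Z[11]=0
i=12: i≥r, start 0; Z[12]=0
i=13: i≥r, start 0; Z[13]=0
i=14: i≥r, start 0; Z[14]=0
i=15: i≥r, start 0; Z[15]=3 scan→box=[15,18)
i=16: min(r-i=2, Z[1]=0)=0; Z[16]=0
i=17: min(r-i=1, Z[2]=1)=1; Z[17]=1
i=18: i≥r, start 0; Z[18]=1 scan→box=[18,19)
i=19: i≥r, start 0; Z[19]=0

[20, 0, 1, 0, 3, 0, 1, 1, 2, 0, 0, 0, 0, 0, 0, 3, 0, 1, 1, 0]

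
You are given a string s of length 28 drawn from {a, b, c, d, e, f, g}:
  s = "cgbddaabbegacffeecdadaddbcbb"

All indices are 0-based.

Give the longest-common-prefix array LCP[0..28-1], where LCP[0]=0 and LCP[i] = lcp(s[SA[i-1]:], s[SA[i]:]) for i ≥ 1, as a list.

sorted suffixes:
  #0 SA[0]=5  'aabbegacffeecdadaddbcbb'
  #1 SA[1]=6  'abbegacffeecdadaddbcbb'
  #2 SA[2]=11  'acffeecdadaddbcbb'
  #3 SA[3]=19  'adaddbcbb'
  #4 SA[4]=21  'addbcbb'
  #5 SA[5]=27  'b'
  #6 SA[6]=26  'bb'
  #7 SA[7]=7  'bbegacffeecdadaddbcbb'
  #8 SA[8]=24  'bcbb'
  #9 SA[9]=2  'bddaabbegacffeecdadaddbcbb'
  #10 SA[10]=8  'begacffeecdadaddbcbb'
  #11 SA[11]=25  'cbb'
  #12 SA[12]=17  'cdadaddbcbb'
  #13 SA[13]=12  'cffeecdadaddbcbb'
  #14 SA[14]=0  'cgbddaabbegacffeecdadaddbcbb'
  #15 SA[15]=4  'daabbegacffeecdadaddbcbb'
  #16 SA[16]=18  'dadaddbcbb'
  #17 SA[17]=20  'daddbcbb'
  #18 SA[18]=23  'dbcbb'
  #19 SA[19]=3  'ddaabbegacffeecdadaddbcbb'
  #20 SA[20]=22  'ddbcbb'
  #21 SA[21]=16  'ecdadaddbcbb'
  #22 SA[22]=15  'eecdadaddbcbb'
  #23 SA[23]=9  'egacffeecdadaddbcbb'
  #24 SA[24]=14  'feecdadaddbcbb'
  #25 SA[25]=13  'ffeecdadaddbcbb'
  #26 SA[26]=10  'gacffeecdadaddbcbb'
  #27 SA[27]=1  'gbddaabbegacffeecdadaddbcbb'

SA = [5, 6, 11, 19, 21, 27, 26, 7, 24, 2, 8, 25, 17, 12, 0, 4, 18, 20, 23, 3, 22, 16, 15, 9, 14, 13, 10, 1]
rank  pair      lcp
   1  s[5:],s[6:]  1  'a'
   2  s[6:],s[11:]  1  'a'
   3  s[11:],s[19:]  1  'a'
   4  s[19:],s[21:]  2  'ad'
   5  s[21:],s[27:]  0  ''
   6  s[27:],s[26:]  1  'b'
   7  s[26:],s[7:]  2  'bb'
   8  s[7:],s[24:]  1  'b'
   9  s[24:],s[2:]  1  'b'
  10  s[2:],s[8:]  1  'b'
  11  s[8:],s[25:]  0  ''
  12  s[25:],s[17:]  1  'c'
  13  s[17:],s[12:]  1  'c'
  14  s[12:],s[0:]  1  'c'
  15  s[0:],s[4:]  0  ''
  16  s[4:],s[18:]  2  'da'
  17  s[18:],s[20:]  3  'dad'
  18  s[20:],s[23:]  1  'd'
  19  s[23:],s[3:]  1  'd'
  20  s[3:],s[22:]  2  'dd'
  21  s[22:],s[16:]  0  ''
  22  s[16:],s[15:]  1  'e'
  23  s[15:],s[9:]  1  'e'
  24  s[9:],s[14:]  0  ''
  25  s[14:],s[13:]  1  'f'
  26  s[13:],s[10:]  0  ''
  27  s[10:],s[1:]  1  'g'

[0, 1, 1, 1, 2, 0, 1, 2, 1, 1, 1, 0, 1, 1, 1, 0, 2, 3, 1, 1, 2, 0, 1, 1, 0, 1, 0, 1]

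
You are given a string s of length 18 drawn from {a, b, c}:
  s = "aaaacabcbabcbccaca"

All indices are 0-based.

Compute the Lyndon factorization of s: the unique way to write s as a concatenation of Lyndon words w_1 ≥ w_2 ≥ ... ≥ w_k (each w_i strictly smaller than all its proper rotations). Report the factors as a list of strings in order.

["aaaacabcbabcbccac", "a"]

emit factor 1: 'aaaacabcbabcbccac' (i=0, period=17)
emit factor 2: 'a' (i=17, period=1)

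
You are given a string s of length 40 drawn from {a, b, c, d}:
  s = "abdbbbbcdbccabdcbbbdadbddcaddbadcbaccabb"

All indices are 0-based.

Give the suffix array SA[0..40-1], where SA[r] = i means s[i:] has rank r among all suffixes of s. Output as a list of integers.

rank→(start, suffix):
  0 → (37, 'abb')
  1 → (0, 'abdbbbbcdbccabdcbbbdadbddcaddbadcbaccabb')
  2 → (12, 'abdcbbbdadbddcaddbadcbaccabb')
  3 → (34, 'accabb')
  4 → (20, 'adbddcaddbadcbaccabb')
  5 → (30, 'adcbaccabb')
  6 → (26, 'addbadcbaccabb')
  7 → (39, 'b')
  8 → (33, 'baccabb')
  9 → (29, 'badcbaccabb')
  10 → (38, 'bb')
  11 → (3, 'bbbbcdbccabdcbbbdadbddcaddbadcbaccabb')
  12 → (4, 'bbbcdbccabdcbbbdadbddcaddbadcbaccabb')
  13 → (16, 'bbbdadbddcaddbadcbaccabb')
  14 → (5, 'bbcdbccabdcbbbdadbddcaddbadcbaccabb')
  15 → (17, 'bbdadbddcaddbadcbaccabb')
  16 → (9, 'bccabdcbbbdadbddcaddbadcbaccabb')
  17 → (6, 'bcdbccabdcbbbdadbddcaddbadcbaccabb')
  18 → (18, 'bdadbddcaddbadcbaccabb')
  19 → (1, 'bdbbbbcdbccabdcbbbdadbddcaddbadcbaccabb')
  20 → (13, 'bdcbbbdadbddcaddbadcbaccabb')
  21 → (22, 'bddcaddbadcbaccabb')
  22 → (36, 'cabb')
  23 → (11, 'cabdcbbbdadbddcaddbadcbaccabb')
  24 → (25, 'caddbadcbaccabb')
  25 → (32, 'cbaccabb')
  26 → (15, 'cbbbdadbddcaddbadcbaccabb')
  27 → (35, 'ccabb')
  28 → (10, 'ccabdcbbbdadbddcaddbadcbaccabb')
  29 → (7, 'cdbccabdcbbbdadbddcaddbadcbaccabb')
  30 → (19, 'dadbddcaddbadcbaccabb')
  31 → (28, 'dbadcbaccabb')
  32 → (2, 'dbbbbcdbccabdcbbbdadbddcaddbadcbaccabb')
  33 → (8, 'dbccabdcbbbdadbddcaddbadcbaccabb')
  34 → (21, 'dbddcaddbadcbaccabb')
  35 → (24, 'dcaddbadcbaccabb')
  36 → (31, 'dcbaccabb')
  37 → (14, 'dcbbbdadbddcaddbadcbaccabb')
  38 → (27, 'ddbadcbaccabb')
  39 → (23, 'ddcaddbadcbaccabb')

[37, 0, 12, 34, 20, 30, 26, 39, 33, 29, 38, 3, 4, 16, 5, 17, 9, 6, 18, 1, 13, 22, 36, 11, 25, 32, 15, 35, 10, 7, 19, 28, 2, 8, 21, 24, 31, 14, 27, 23]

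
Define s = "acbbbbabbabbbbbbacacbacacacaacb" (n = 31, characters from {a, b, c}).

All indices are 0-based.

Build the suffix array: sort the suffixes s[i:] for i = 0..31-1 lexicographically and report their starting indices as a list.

[27, 6, 9, 25, 23, 21, 16, 28, 18, 0, 30, 5, 8, 20, 15, 4, 7, 14, 3, 13, 2, 12, 11, 10, 26, 24, 22, 17, 29, 19, 1]

rank→(start, suffix):
  0 → (27, 'aacb')
  1 → (6, 'abbabbbbbbacacbacacacaacb')
  2 → (9, 'abbbbbbacacbacacacaacb')
  3 → (25, 'acaacb')
  4 → (23, 'acacaacb')
  5 → (21, 'acacacaacb')
  6 → (16, 'acacbacacacaacb')
  7 → (28, 'acb')
  8 → (18, 'acbacacacaacb')
  9 → (0, 'acbbbbabbabbbbbbacacbacacacaacb')
  10 → (30, 'b')
  11 → (5, 'babbabbbbbbacacbacacacaacb')
  12 → (8, 'babbbbbbacacbacacacaacb')
  13 → (20, 'bacacacaacb')
  14 → (15, 'bacacbacacacaacb')
  15 → (4, 'bbabbabbbbbbacacbacacacaacb')
  16 → (7, 'bbabbbbbbacacbacacacaacb')
  17 → (14, 'bbacacbacacacaacb')
  18 → (3, 'bbbabbabbbbbbacacbacacacaacb')
  19 → (13, 'bbbacacbacacacaacb')
  20 → (2, 'bbbbabbabbbbbbacacbacacacaacb')
  21 → (12, 'bbbbacacbacacacaacb')
  22 → (11, 'bbbbbacacbacacacaacb')
  23 → (10, 'bbbbbbacacbacacacaacb')
  24 → (26, 'caacb')
  25 → (24, 'cacaacb')
  26 → (22, 'cacacaacb')
  27 → (17, 'cacbacacacaacb')
  28 → (29, 'cb')
  29 → (19, 'cbacacacaacb')
  30 → (1, 'cbbbbabbabbbbbbacacbacacacaacb')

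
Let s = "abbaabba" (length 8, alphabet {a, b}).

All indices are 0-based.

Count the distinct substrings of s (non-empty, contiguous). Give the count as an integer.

rank | idx | suffix
   0 |   7 | a
   1 |   3 | aabba
   2 |   4 | abba
   3 |   0 | abbaabba
   4 |   6 | ba
   5 |   2 | baabba
   6 |   5 | bba
   7 |   1 | bbaabba

SA = [7, 3, 4, 0, 6, 2, 5, 1]
[i] adj suffixes → lcp
  [1] 7/3 → 1 ('a')
  [2] 3/4 → 1 ('a')
  [3] 4/0 → 4 ('abba')
  [4] 0/6 → 0 ('')
  [5] 6/2 → 2 ('ba')
  [6] 2/5 → 1 ('b')
  [7] 5/1 → 3 ('bba')

n(n+1)/2 = 8·9/2 = 36
Σ LCP = 0 + 1 + 1 + 4 + 0 + 2 + 1 + 3 = 12
distinct = 36 − 12 = 24

24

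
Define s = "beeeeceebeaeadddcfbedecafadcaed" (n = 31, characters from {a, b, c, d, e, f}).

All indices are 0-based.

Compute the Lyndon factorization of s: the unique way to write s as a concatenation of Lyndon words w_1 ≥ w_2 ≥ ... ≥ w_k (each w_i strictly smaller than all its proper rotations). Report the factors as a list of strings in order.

emit factor 1: 'beeeecee' (i=0, period=8)
emit factor 2: 'be' (i=8, period=2)
emit factor 3: 'ae' (i=10, period=2)
emit factor 4: 'adddcfbedecaf' (i=12, period=13)
emit factor 5: 'adcaed' (i=25, period=6)

["beeeecee", "be", "ae", "adddcfbedecaf", "adcaed"]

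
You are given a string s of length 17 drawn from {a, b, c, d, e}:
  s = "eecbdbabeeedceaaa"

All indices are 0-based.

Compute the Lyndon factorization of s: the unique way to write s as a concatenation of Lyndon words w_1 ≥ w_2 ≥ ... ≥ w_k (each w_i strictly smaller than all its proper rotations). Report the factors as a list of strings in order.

emit factor 1: 'e' (i=0, period=1)
emit factor 2: 'e' (i=1, period=1)
emit factor 3: 'c' (i=2, period=1)
emit factor 4: 'bd' (i=3, period=2)
emit factor 5: 'b' (i=5, period=1)
emit factor 6: 'abeeedce' (i=6, period=8)
emit factor 7: 'a' (i=14, period=1)
emit factor 8: 'a' (i=15, period=1)
emit factor 9: 'a' (i=16, period=1)

["e", "e", "c", "bd", "b", "abeeedce", "a", "a", "a"]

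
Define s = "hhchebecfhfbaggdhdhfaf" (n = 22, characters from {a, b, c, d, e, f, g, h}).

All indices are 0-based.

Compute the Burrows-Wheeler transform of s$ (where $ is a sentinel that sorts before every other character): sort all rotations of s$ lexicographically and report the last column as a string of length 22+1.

rank  rotation                 last
    0  $hhchebecfhfbaggdhdhfaf  f
    1  af$hhchebecfhfbaggdhdhf  f
    2  aggdhdhfaf$hhchebecfhfb  b
    3  baggdhdhfaf$hhchebecfhf  f
    4  becfhfbaggdhdhfaf$hhche  e
    5  cfhfbaggdhdhfaf$hhchebe  e
    6  chebecfhfbaggdhdhfaf$hh  h
    7  dhdhfaf$hhchebecfhfbagg  g
    8  dhfaf$hhchebecfhfbaggdh  h
    9  ebecfhfbaggdhdhfaf$hhch  h
   10  ecfhfbaggdhdhfaf$hhcheb  b
   11  f$hhchebecfhfbaggdhdhfa  a
   12  faf$hhchebecfhfbaggdhdh  h
   13  fbaggdhdhfaf$hhchebecfh  h
   14  fhfbaggdhdhfaf$hhchebec  c
   15  gdhdhfaf$hhchebecfhfbag  g
   16  ggdhdhfaf$hhchebecfhfba  a
   17  hchebecfhfbaggdhdhfaf$h  h
   18  hdhfaf$hhchebecfhfbaggd  d
   19  hebecfhfbaggdhdhfaf$hhc  c
   20  hfaf$hhchebecfhfbaggdhd  d
   21  hfbaggdhdhfaf$hhchebecf  f
   22  hhchebecfhfbaggdhdhfaf$  $

ffbfeehghhbahhcgahdcdf$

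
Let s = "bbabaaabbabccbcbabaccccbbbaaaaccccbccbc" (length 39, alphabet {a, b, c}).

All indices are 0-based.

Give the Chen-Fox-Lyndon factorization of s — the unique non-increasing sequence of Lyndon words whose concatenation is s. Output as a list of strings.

emit factor 1: 'b' (i=0, period=1)
emit factor 2: 'b' (i=1, period=1)
emit factor 3: 'ab' (i=2, period=2)
emit factor 4: 'aaabbabccbcbabaccccbbb' (i=4, period=22)
emit factor 5: 'aaaaccccbccbc' (i=26, period=13)

["b", "b", "ab", "aaabbabccbcbabaccccbbb", "aaaaccccbccbc"]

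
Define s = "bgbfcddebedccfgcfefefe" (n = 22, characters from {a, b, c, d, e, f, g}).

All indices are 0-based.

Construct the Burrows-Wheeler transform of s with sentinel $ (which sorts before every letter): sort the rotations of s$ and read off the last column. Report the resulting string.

eeg$dfgcecdfdbffbeeccbf

rank  rotation                 last
    0  $bgbfcddebedccfgcfefefe  e
    1  bedccfgcfefefe$bgbfcdde  e
    2  bfcddebedccfgcfefefe$bg  g
    3  bgbfcddebedccfgcfefefe$  $
    4  ccfgcfefefe$bgbfcddebed  d
    5  cddebedccfgcfefefe$bgbf  f
    6  cfefefe$bgbfcddebedccfg  g
    7  cfgcfefefe$bgbfcddebedc  c
    8  dccfgcfefefe$bgbfcddebe  e
    9  ddebedccfgcfefefe$bgbfc  c
   10  debedccfgcfefefe$bgbfcd  d
   11  e$bgbfcddebedccfgcfefef  f
   12  ebedccfgcfefefe$bgbfcdd  d
   13  edccfgcfefefe$bgbfcddeb  b
   14  efe$bgbfcddebedccfgcfef  f
   15  efefe$bgbfcddebedccfgcf  f
   16  fcddebedccfgcfefefe$bgb  b
   17  fe$bgbfcddebedccfgcfefe  e
   18  fefe$bgbfcddebedccfgcfe  e
   19  fefefe$bgbfcddebedccfgc  c
   20  fgcfefefe$bgbfcddebedcc  c
   21  gbfcddebedccfgcfefefe$b  b
   22  gcfefefe$bgbfcddebedccf  f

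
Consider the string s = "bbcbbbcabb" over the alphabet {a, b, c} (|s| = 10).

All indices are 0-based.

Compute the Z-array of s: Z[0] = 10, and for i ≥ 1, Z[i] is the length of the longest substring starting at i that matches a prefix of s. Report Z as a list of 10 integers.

[10, 1, 0, 2, 3, 1, 0, 0, 2, 1]

Z[0]=10
i=1: fresh scan; Z[1]=1 scan→box=[1,2)
i=2: fresh scan; Z[2]=0
i=3: fresh scan; Z[3]=2 scan→box=[3,5)
i=4: min(r-i=1, Z[1]=1)=1; Z[4]=3 scan→box=[4,7)
i=5: min(r-i=2, Z[1]=1)=1; Z[5]=1
i=6: min(r-i=1, Z[2]=0)=0; Z[6]=0
i=7: fresh scan; Z[7]=0
i=8: fresh scan; Z[8]=2 scan→box=[8,10)
i=9: min(r-i=1, Z[1]=1)=1; Z[9]=1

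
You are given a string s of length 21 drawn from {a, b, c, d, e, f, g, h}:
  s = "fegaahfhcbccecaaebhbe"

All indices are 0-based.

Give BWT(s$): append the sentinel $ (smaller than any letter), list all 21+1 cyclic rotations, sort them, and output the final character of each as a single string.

rank  rotation                last
    0  $fegaahfhcbccecaaebhbe  e
    1  aaebhbe$fegaahfhcbccec  c
    2  aahfhcbccecaaebhbe$feg  g
    3  aebhbe$fegaahfhcbcceca  a
    4  ahfhcbccecaaebhbe$fega  a
    5  bccecaaebhbe$fegaahfhc  c
    6  be$fegaahfhcbccecaaebh  h
    7  bhbe$fegaahfhcbccecaae  e
    8  caaebhbe$fegaahfhcbcce  e
    9  cbccecaaebhbe$fegaahfh  h
   10  ccecaaebhbe$fegaahfhcb  b
   11  cecaaebhbe$fegaahfhcbc  c
   12  e$fegaahfhcbccecaaebhb  b
   13  ebhbe$fegaahfhcbccecaa  a
   14  ecaaebhbe$fegaahfhcbcc  c
   15  egaahfhcbccecaaebhbe$f  f
   16  fegaahfhcbccecaaebhbe$  $
   17  fhcbccecaaebhbe$fegaah  h
   18  gaahfhcbccecaaebhbe$fe  e
   19  hbe$fegaahfhcbccecaaeb  b
   20  hcbccecaaebhbe$fegaahf  f
   21  hfhcbccecaaebhbe$fegaa  a

ecgaacheehbcbacf$hebfa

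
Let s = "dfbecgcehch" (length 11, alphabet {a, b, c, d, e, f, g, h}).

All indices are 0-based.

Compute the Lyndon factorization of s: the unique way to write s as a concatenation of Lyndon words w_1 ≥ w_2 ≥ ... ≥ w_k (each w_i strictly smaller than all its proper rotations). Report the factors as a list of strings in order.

emit factor 1: 'df' (i=0, period=2)
emit factor 2: 'becgcehch' (i=2, period=9)

["df", "becgcehch"]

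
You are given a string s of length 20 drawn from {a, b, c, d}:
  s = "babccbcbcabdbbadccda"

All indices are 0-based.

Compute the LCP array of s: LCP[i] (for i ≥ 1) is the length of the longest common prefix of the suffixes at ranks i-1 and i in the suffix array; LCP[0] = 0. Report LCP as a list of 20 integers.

rank | idx | suffix
   0 |  19 | a
   1 |   1 | abccbcbcabdbbadccda
   2 |   9 | abdbbadccda
   3 |  14 | adccda
   4 |   0 | babccbcbcabdbbadccda
   5 |  13 | badccda
   6 |  12 | bbadccda
   7 |   7 | bcabdbbadccda
   8 |   5 | bcbcabdbbadccda
   9 |   2 | bccbcbcabdbbadccda
  10 |  10 | bdbbadccda
  11 |   8 | cabdbbadccda
  12 |   6 | cbcabdbbadccda
  13 |   4 | cbcbcabdbbadccda
  14 |   3 | ccbcbcabdbbadccda
  15 |  16 | ccda
  16 |  17 | cda
  17 |  18 | da
  18 |  11 | dbbadccda
  19 |  15 | dccda

SA = [19, 1, 9, 14, 0, 13, 12, 7, 5, 2, 10, 8, 6, 4, 3, 16, 17, 18, 11, 15]
rank  pair      lcp
   1  s[19:],s[1:]  1  'a'
   2  s[1:],s[9:]  2  'ab'
   3  s[9:],s[14:]  1  'a'
   4  s[14:],s[0:]  0  ''
   5  s[0:],s[13:]  2  'ba'
   6  s[13:],s[12:]  1  'b'
   7  s[12:],s[7:]  1  'b'
   8  s[7:],s[5:]  2  'bc'
   9  s[5:],s[2:]  2  'bc'
  10  s[2:],s[10:]  1  'b'
  11  s[10:],s[8:]  0  ''
  12  s[8:],s[6:]  1  'c'
  13  s[6:],s[4:]  3  'cbc'
  14  s[4:],s[3:]  1  'c'
  15  s[3:],s[16:]  2  'cc'
  16  s[16:],s[17:]  1  'c'
  17  s[17:],s[18:]  0  ''
  18  s[18:],s[11:]  1  'd'
  19  s[11:],s[15:]  1  'd'

[0, 1, 2, 1, 0, 2, 1, 1, 2, 2, 1, 0, 1, 3, 1, 2, 1, 0, 1, 1]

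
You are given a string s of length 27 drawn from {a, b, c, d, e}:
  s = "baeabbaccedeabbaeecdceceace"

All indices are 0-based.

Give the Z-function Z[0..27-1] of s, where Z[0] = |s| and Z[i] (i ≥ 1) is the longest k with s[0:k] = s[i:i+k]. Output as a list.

Z[0]=27
i=1: fresh scan; Z[1]=0
i=2: fresh scan; Z[2]=0
i=3: fresh scan; Z[3]=0
i=4: fresh scan; Z[4]=1 grow→box=[4,5)
i=5: fresh scan; Z[5]=2 grow→box=[5,7)
i=6: min(r-i=1, Z[1]=0)=0; Z[6]=0
i=7: fresh scan; Z[7]=0
i=8: fresh scan; Z[8]=0
i=9: fresh scan; Z[9]=0
i=10: fresh scan; Z[10]=0
i=11: fresh scan; Z[11]=0
i=12: fresh scan; Z[12]=0
i=13: fresh scan; Z[13]=1 grow→box=[13,14)
i=14: fresh scan; Z[14]=3 grow→box=[14,17)
i=15: min(r-i=2, Z[1]=0)=0; Z[15]=0
i=16: min(r-i=1, Z[2]=0)=0; Z[16]=0
i=17: fresh scan; Z[17]=0
i=18: fresh scan; Z[18]=0
i=19: fresh scan; Z[19]=0
i=20: fresh scan; Z[20]=0
i=21: fresh scan; Z[21]=0
i=22: fresh scan; Z[22]=0
i=23: fresh scan; Z[23]=0
i=24: fresh scan; Z[24]=0
i=25: fresh scan; Z[25]=0
i=26: fresh scan; Z[26]=0

[27, 0, 0, 0, 1, 2, 0, 0, 0, 0, 0, 0, 0, 1, 3, 0, 0, 0, 0, 0, 0, 0, 0, 0, 0, 0, 0]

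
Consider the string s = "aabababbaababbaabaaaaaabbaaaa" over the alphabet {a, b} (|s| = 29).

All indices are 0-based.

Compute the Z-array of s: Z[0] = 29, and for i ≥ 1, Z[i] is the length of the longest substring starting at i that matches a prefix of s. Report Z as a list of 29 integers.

Z[0]=29
i=1: i≥r, start 0; Z[1]=1 grow→box=[1,2)
i=2: i≥r, start 0; Z[2]=0
i=3: i≥r, start 0; Z[3]=1 grow→box=[3,4)
i=4: i≥r, start 0; Z[4]=0
i=5: i≥r, start 0; Z[5]=1 grow→box=[5,6)
i=6: i≥r, start 0; Z[6]=0
i=7: i≥r, start 0; Z[7]=0
i=8: i≥r, start 0; Z[8]=5 grow→box=[8,13)
i=9: min(r-i=4, Z[1]=1)=1; Z[9]=1
i=10: min(r-i=3, Z[2]=0)=0; Z[10]=0
i=11: min(r-i=2, Z[3]=1)=1; Z[11]=1
i=12: min(r-i=1, Z[4]=0)=0; Z[12]=0
i=13: i≥r, start 0; Z[13]=0
i=14: i≥r, start 0; Z[14]=4 grow→box=[14,18)
i=15: min(r-i=3, Z[1]=1)=1; Z[15]=1
i=16: min(r-i=2, Z[2]=0)=0; Z[16]=0
i=17: min(r-i=1, Z[3]=1)=1; Z[17]=2 grow→box=[17,19)
i=18: min(r-i=1, Z[1]=1)=1; Z[18]=2 grow→box=[18,20)
i=19: min(r-i=1, Z[1]=1)=1; Z[19]=2 grow→box=[19,21)
i=20: min(r-i=1, Z[1]=1)=1; Z[20]=2 grow→box=[20,22)
i=21: min(r-i=1, Z[1]=1)=1; Z[21]=3 grow→box=[21,24)
i=22: min(r-i=2, Z[1]=1)=1; Z[22]=1
i=23: min(r-i=1, Z[2]=0)=0; Z[23]=0
i=24: i≥r, start 0; Z[24]=0
i=25: i≥r, start 0; Z[25]=2 grow→box=[25,27)
i=26: min(r-i=1, Z[1]=1)=1; Z[26]=2 grow→box=[26,28)
i=27: min(r-i=1, Z[1]=1)=1; Z[27]=2 grow→box=[27,29)
i=28: min(r-i=1, Z[1]=1)=1; Z[28]=1

[29, 1, 0, 1, 0, 1, 0, 0, 5, 1, 0, 1, 0, 0, 4, 1, 0, 2, 2, 2, 2, 3, 1, 0, 0, 2, 2, 2, 1]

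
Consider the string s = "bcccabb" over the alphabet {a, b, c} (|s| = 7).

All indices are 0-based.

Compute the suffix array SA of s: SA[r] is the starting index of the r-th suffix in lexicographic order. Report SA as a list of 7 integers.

sorted suffixes:
  #0 SA[0]=4  'abb'
  #1 SA[1]=6  'b'
  #2 SA[2]=5  'bb'
  #3 SA[3]=0  'bcccabb'
  #4 SA[4]=3  'cabb'
  #5 SA[5]=2  'ccabb'
  #6 SA[6]=1  'cccabb'

[4, 6, 5, 0, 3, 2, 1]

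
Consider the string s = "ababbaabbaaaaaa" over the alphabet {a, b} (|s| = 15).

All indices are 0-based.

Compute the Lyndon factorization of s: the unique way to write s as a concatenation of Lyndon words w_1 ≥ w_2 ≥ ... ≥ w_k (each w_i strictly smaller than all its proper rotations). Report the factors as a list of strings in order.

["ababb", "aabb", "a", "a", "a", "a", "a", "a"]

emit factor 1: 'ababb' (i=0, period=5)
emit factor 2: 'aabb' (i=5, period=4)
emit factor 3: 'a' (i=9, period=1)
emit factor 4: 'a' (i=10, period=1)
emit factor 5: 'a' (i=11, period=1)
emit factor 6: 'a' (i=12, period=1)
emit factor 7: 'a' (i=13, period=1)
emit factor 8: 'a' (i=14, period=1)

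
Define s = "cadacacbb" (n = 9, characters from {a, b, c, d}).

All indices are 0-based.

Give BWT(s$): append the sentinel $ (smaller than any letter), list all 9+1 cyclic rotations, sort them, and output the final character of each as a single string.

rank  rotation    last
    0  $cadacacbb  b
    1  acacbb$cad  d
    2  acbb$cadac  c
    3  adacacbb$c  c
    4  b$cadacacb  b
    5  bb$cadacac  c
    6  cacbb$cada  a
    7  cadacacbb$  $
    8  cbb$cadaca  a
    9  dacacbb$ca  a

bdccbca$aa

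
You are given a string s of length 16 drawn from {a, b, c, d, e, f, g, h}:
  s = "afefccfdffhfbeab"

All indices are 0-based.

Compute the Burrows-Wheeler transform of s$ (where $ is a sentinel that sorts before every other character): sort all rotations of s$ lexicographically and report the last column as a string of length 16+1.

be$affcfbfhecadff

rank  rotation           last
    0  $afefccfdffhfbeab  b
    1  ab$afefccfdffhfbe  e
    2  afefccfdffhfbeab$  $
    3  b$afefccfdffhfbea  a
    4  beab$afefccfdffhf  f
    5  ccfdffhfbeab$afef  f
    6  cfdffhfbeab$afefc  c
    7  dffhfbeab$afefccf  f
    8  eab$afefccfdffhfb  b
    9  efccfdffhfbeab$af  f
   10  fbeab$afefccfdffh  h
   11  fccfdffhfbeab$afe  e
   12  fdffhfbeab$afefcc  c
   13  fefccfdffhfbeab$a  a
   14  ffhfbeab$afefccfd  d
   15  fhfbeab$afefccfdf  f
   16  hfbeab$afefccfdff  f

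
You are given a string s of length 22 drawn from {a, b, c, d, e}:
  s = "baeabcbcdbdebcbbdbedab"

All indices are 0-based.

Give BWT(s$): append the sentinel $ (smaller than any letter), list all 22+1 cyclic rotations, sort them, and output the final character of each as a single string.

bdeba$ceacbddbbbecbbadb

rank  rotation                 last
    0  $baeabcbcdbdebcbbdbedab  b
    1  ab$baeabcbcdbdebcbbdbed  d
    2  abcbcdbdebcbbdbedab$bae  e
    3  aeabcbcdbdebcbbdbedab$b  b
    4  b$baeabcbcdbdebcbbdbeda  a
    5  baeabcbcdbdebcbbdbedab$  $
    6  bbdbedab$baeabcbcdbdebc  c
    7  bcbbdbedab$baeabcbcdbde  e
    8  bcbcdbdebcbbdbedab$baea  a
    9  bcdbdebcbbdbedab$baeabc  c
   10  bdbedab$baeabcbcdbdebcb  b
   11  bdebcbbdbedab$baeabcbcd  d
   12  bedab$baeabcbcdbdebcbbd  d
   13  cbbdbedab$baeabcbcdbdeb  b
   14  cbcdbdebcbbdbedab$baeab  b
   15  cdbdebcbbdbedab$baeabcb  b
   16  dab$baeabcbcdbdebcbbdbe  e
   17  dbdebcbbdbedab$baeabcbc  c
   18  dbedab$baeabcbcdbdebcbb  b
   19  debcbbdbedab$baeabcbcdb  b
   20  eabcbcdbdebcbbdbedab$ba  a
   21  ebcbbdbedab$baeabcbcdbd  d
   22  edab$baeabcbcdbdebcbbdb  b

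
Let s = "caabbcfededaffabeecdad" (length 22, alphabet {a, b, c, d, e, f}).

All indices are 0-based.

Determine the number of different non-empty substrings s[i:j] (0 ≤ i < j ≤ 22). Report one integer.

234

rank→(start, suffix):
  0 → (1, 'aabbcfededaffabeecdad')
  1 → (2, 'abbcfededaffabeecdad')
  2 → (14, 'abeecdad')
  3 → (20, 'ad')
  4 → (11, 'affabeecdad')
  5 → (3, 'bbcfededaffabeecdad')
  6 → (4, 'bcfededaffabeecdad')
  7 → (15, 'beecdad')
  8 → (0, 'caabbcfededaffabeecdad')
  9 → (18, 'cdad')
  10 → (5, 'cfededaffabeecdad')
  11 → (21, 'd')
  12 → (19, 'dad')
  13 → (10, 'daffabeecdad')
  14 → (8, 'dedaffabeecdad')
  15 → (17, 'ecdad')
  16 → (9, 'edaffabeecdad')
  17 → (7, 'ededaffabeecdad')
  18 → (16, 'eecdad')
  19 → (13, 'fabeecdad')
  20 → (6, 'fededaffabeecdad')
  21 → (12, 'ffabeecdad')

SA = [1, 2, 14, 20, 11, 3, 4, 15, 0, 18, 5, 21, 19, 10, 8, 17, 9, 7, 16, 13, 6, 12]
rank  pair      lcp
   1  s[1:],s[2:]  1  'a'
   2  s[2:],s[14:]  2  'ab'
   3  s[14:],s[20:]  1  'a'
   4  s[20:],s[11:]  1  'a'
   5  s[11:],s[3:]  0  ''
   6  s[3:],s[4:]  1  'b'
   7  s[4:],s[15:]  1  'b'
   8  s[15:],s[0:]  0  ''
   9  s[0:],s[18:]  1  'c'
  10  s[18:],s[5:]  1  'c'
  11  s[5:],s[21:]  0  ''
  12  s[21:],s[19:]  1  'd'
  13  s[19:],s[10:]  2  'da'
  14  s[10:],s[8:]  1  'd'
  15  s[8:],s[17:]  0  ''
  16  s[17:],s[9:]  1  'e'
  17  s[9:],s[7:]  2  'ed'
  18  s[7:],s[16:]  1  'e'
  19  s[16:],s[13:]  0  ''
  20  s[13:],s[6:]  1  'f'
  21  s[6:],s[12:]  1  'f'

n(n+1)/2 = 22·23/2 = 253
Σ LCP = 0 + 1 + 2 + 1 + 1 + 0 + 1 + 1 + 0 + 1 + 1 + 0 + 1 + 2 + 1 + 0 + 1 + 2 + 1 + 0 + 1 + 1 = 19
distinct = 253 − 19 = 234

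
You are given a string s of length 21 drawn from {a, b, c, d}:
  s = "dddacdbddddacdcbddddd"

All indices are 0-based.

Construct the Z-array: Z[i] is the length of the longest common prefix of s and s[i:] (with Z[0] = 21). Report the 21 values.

Z[0]=21
i=1: i≥r, start 0; Z[1]=2 scan→box=[1,3)
i=2: min(r-i=1, Z[1]=2)=1; Z[2]=1
i=3: i≥r, start 0; Z[3]=0
i=4: i≥r, start 0; Z[4]=0
i=5: i≥r, start 0; Z[5]=1 scan→box=[5,6)
i=6: i≥r, start 0; Z[6]=0
i=7: i≥r, start 0; Z[7]=3 scan→box=[7,10)
i=8: min(r-i=2, Z[1]=2)=2; Z[8]=6 scan→box=[8,14)
i=9: min(r-i=5, Z[1]=2)=2; Z[9]=2
i=10: min(r-i=4, Z[2]=1)=1; Z[10]=1
i=11: min(r-i=3, Z[3]=0)=0; Z[11]=0
i=12: min(r-i=2, Z[4]=0)=0; Z[12]=0
i=13: min(r-i=1, Z[5]=1)=1; Z[13]=1
i=14: i≥r, start 0; Z[14]=0
i=15: i≥r, start 0; Z[15]=0
i=16: i≥r, start 0; Z[16]=3 scan→box=[16,19)
i=17: min(r-i=2, Z[1]=2)=2; Z[17]=3 scan→box=[17,20)
i=18: min(r-i=2, Z[1]=2)=2; Z[18]=3 scan→box=[18,21)
i=19: min(r-i=2, Z[1]=2)=2; Z[19]=2
i=20: min(r-i=1, Z[2]=1)=1; Z[20]=1

[21, 2, 1, 0, 0, 1, 0, 3, 6, 2, 1, 0, 0, 1, 0, 0, 3, 3, 3, 2, 1]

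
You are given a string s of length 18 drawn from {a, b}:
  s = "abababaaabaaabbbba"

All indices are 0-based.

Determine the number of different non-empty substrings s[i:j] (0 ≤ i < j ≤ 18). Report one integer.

125

rank→(start, suffix):
  0 → (17, 'a')
  1 → (6, 'aaabaaabbbba')
  2 → (10, 'aaabbbba')
  3 → (7, 'aabaaabbbba')
  4 → (11, 'aabbbba')
  5 → (4, 'abaaabaaabbbba')
  6 → (8, 'abaaabbbba')
  7 → (2, 'ababaaabaaabbbba')
  8 → (0, 'abababaaabaaabbbba')
  9 → (12, 'abbbba')
  10 → (16, 'ba')
  11 → (5, 'baaabaaabbbba')
  12 → (9, 'baaabbbba')
  13 → (3, 'babaaabaaabbbba')
  14 → (1, 'bababaaabaaabbbba')
  15 → (15, 'bba')
  16 → (14, 'bbba')
  17 → (13, 'bbbba')

SA = [17, 6, 10, 7, 11, 4, 8, 2, 0, 12, 16, 5, 9, 3, 1, 15, 14, 13]
[i] adj suffixes → lcp
  [1] 17/6 → 1 ('a')
  [2] 6/10 → 4 ('aaab')
  [3] 10/7 → 2 ('aa')
  [4] 7/11 → 3 ('aab')
  [5] 11/4 → 1 ('a')
  [6] 4/8 → 6 ('abaaab')
  [7] 8/2 → 3 ('aba')
  [8] 2/0 → 5 ('ababa')
  [9] 0/12 → 2 ('ab')
  [10] 12/16 → 0 ('')
  [11] 16/5 → 2 ('ba')
  [12] 5/9 → 5 ('baaab')
  [13] 9/3 → 2 ('ba')
  [14] 3/1 → 4 ('baba')
  [15] 1/15 → 1 ('b')
  [16] 15/14 → 2 ('bb')
  [17] 14/13 → 3 ('bbb')

n(n+1)/2 = 18·19/2 = 171
Σ LCP = 0 + 1 + 4 + 2 + 3 + 1 + 6 + 3 + 5 + 2 + 0 + 2 + 5 + 2 + 4 + 1 + 2 + 3 = 46
distinct = 171 − 46 = 125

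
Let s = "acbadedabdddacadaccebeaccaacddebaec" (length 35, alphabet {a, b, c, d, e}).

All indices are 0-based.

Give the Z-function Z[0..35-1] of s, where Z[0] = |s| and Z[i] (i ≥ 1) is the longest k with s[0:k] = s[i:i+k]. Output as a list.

[35, 0, 0, 1, 0, 0, 0, 1, 0, 0, 0, 0, 2, 0, 1, 0, 2, 0, 0, 0, 0, 0, 2, 0, 0, 1, 2, 0, 0, 0, 0, 0, 1, 0, 0]

Z[0]=35
i=1: i≥r, start 0; Z[1]=0
i=2: i≥r, start 0; Z[2]=0
i=3: i≥r, start 0; Z[3]=1 grow→box=[3,4)
i=4: i≥r, start 0; Z[4]=0
i=5: i≥r, start 0; Z[5]=0
i=6: i≥r, start 0; Z[6]=0
i=7: i≥r, start 0; Z[7]=1 grow→box=[7,8)
i=8: i≥r, start 0; Z[8]=0
i=9: i≥r, start 0; Z[9]=0
i=10: i≥r, start 0; Z[10]=0
i=11: i≥r, start 0; Z[11]=0
i=12: i≥r, start 0; Z[12]=2 grow→box=[12,14)
i=13: min(r-i=1, Z[1]=0)=0; Z[13]=0
i=14: i≥r, start 0; Z[14]=1 grow→box=[14,15)
i=15: i≥r, start 0; Z[15]=0
i=16: i≥r, start 0; Z[16]=2 grow→box=[16,18)
i=17: min(r-i=1, Z[1]=0)=0; Z[17]=0
i=18: i≥r, start 0; Z[18]=0
i=19: i≥r, start 0; Z[19]=0
i=20: i≥r, start 0; Z[20]=0
i=21: i≥r, start 0; Z[21]=0
i=22: i≥r, start 0; Z[22]=2 grow→box=[22,24)
i=23: min(r-i=1, Z[1]=0)=0; Z[23]=0
i=24: i≥r, start 0; Z[24]=0
i=25: i≥r, start 0; Z[25]=1 grow→box=[25,26)
i=26: i≥r, start 0; Z[26]=2 grow→box=[26,28)
i=27: min(r-i=1, Z[1]=0)=0; Z[27]=0
i=28: i≥r, start 0; Z[28]=0
i=29: i≥r, start 0; Z[29]=0
i=30: i≥r, start 0; Z[30]=0
i=31: i≥r, start 0; Z[31]=0
i=32: i≥r, start 0; Z[32]=1 grow→box=[32,33)
i=33: i≥r, start 0; Z[33]=0
i=34: i≥r, start 0; Z[34]=0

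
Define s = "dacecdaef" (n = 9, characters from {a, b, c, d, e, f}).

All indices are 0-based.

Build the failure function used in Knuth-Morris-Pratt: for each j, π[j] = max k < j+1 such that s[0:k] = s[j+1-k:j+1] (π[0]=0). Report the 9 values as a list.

[0, 0, 0, 0, 0, 1, 2, 0, 0]

π[0] = 0
j=1 s[j]='a': π[1]=0 (border '')
j=2 s[j]='c': π[2]=0 (border '')
j=3 s[j]='e': π[3]=0 (border '')
j=4 s[j]='c': π[4]=0 (border '')
j=5 s[j]='d': π[5]=1 (border 'd')
j=6 s[j]='a': π[6]=2 (border 'da')
j=7 s[j]='e': k: 2→0; π[7]=0 (border '')
j=8 s[j]='f': π[8]=0 (border '')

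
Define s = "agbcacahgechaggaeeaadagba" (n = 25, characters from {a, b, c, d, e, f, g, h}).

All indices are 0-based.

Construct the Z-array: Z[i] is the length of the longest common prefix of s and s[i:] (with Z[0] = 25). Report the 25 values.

[25, 0, 0, 0, 1, 0, 1, 0, 0, 0, 0, 0, 2, 0, 0, 1, 0, 0, 1, 1, 0, 3, 0, 0, 1]

Z[0]=25
i=1: outside box; Z[1]=0
i=2: outside box; Z[2]=0
i=3: outside box; Z[3]=0
i=4: outside box; Z[4]=1 scan→box=[4,5)
i=5: outside box; Z[5]=0
i=6: outside box; Z[6]=1 scan→box=[6,7)
i=7: outside box; Z[7]=0
i=8: outside box; Z[8]=0
i=9: outside box; Z[9]=0
i=10: outside box; Z[10]=0
i=11: outside box; Z[11]=0
i=12: outside box; Z[12]=2 scan→box=[12,14)
i=13: min(r-i=1, Z[1]=0)=0; Z[13]=0
i=14: outside box; Z[14]=0
i=15: outside box; Z[15]=1 scan→box=[15,16)
i=16: outside box; Z[16]=0
i=17: outside box; Z[17]=0
i=18: outside box; Z[18]=1 scan→box=[18,19)
i=19: outside box; Z[19]=1 scan→box=[19,20)
i=20: outside box; Z[20]=0
i=21: outside box; Z[21]=3 scan→box=[21,24)
i=22: min(r-i=2, Z[1]=0)=0; Z[22]=0
i=23: min(r-i=1, Z[2]=0)=0; Z[23]=0
i=24: outside box; Z[24]=1 scan→box=[24,25)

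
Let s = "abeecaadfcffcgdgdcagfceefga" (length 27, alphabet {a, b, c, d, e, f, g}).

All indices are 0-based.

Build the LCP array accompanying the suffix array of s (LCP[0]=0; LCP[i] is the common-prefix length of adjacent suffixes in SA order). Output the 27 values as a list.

rank→(start, suffix):
  0 → (26, 'a')
  1 → (5, 'aadfcffcgdgdcagfceefga')
  2 → (0, 'abeecaadfcffcgdgdcagfceefga')
  3 → (6, 'adfcffcgdgdcagfceefga')
  4 → (18, 'agfceefga')
  5 → (1, 'beecaadfcffcgdgdcagfceefga')
  6 → (4, 'caadfcffcgdgdcagfceefga')
  7 → (17, 'cagfceefga')
  8 → (21, 'ceefga')
  9 → (9, 'cffcgdgdcagfceefga')
  10 → (12, 'cgdgdcagfceefga')
  11 → (16, 'dcagfceefga')
  12 → (7, 'dfcffcgdgdcagfceefga')
  13 → (14, 'dgdcagfceefga')
  14 → (3, 'ecaadfcffcgdgdcagfceefga')
  15 → (2, 'eecaadfcffcgdgdcagfceefga')
  16 → (22, 'eefga')
  17 → (23, 'efga')
  18 → (20, 'fceefga')
  19 → (8, 'fcffcgdgdcagfceefga')
  20 → (11, 'fcgdgdcagfceefga')
  21 → (10, 'ffcgdgdcagfceefga')
  22 → (24, 'fga')
  23 → (25, 'ga')
  24 → (15, 'gdcagfceefga')
  25 → (13, 'gdgdcagfceefga')
  26 → (19, 'gfceefga')

SA = [26, 5, 0, 6, 18, 1, 4, 17, 21, 9, 12, 16, 7, 14, 3, 2, 22, 23, 20, 8, 11, 10, 24, 25, 15, 13, 19]
rank  pair      lcp
   1  s[26:],s[5:]  1  'a'
   2  s[5:],s[0:]  1  'a'
   3  s[0:],s[6:]  1  'a'
   4  s[6:],s[18:]  1  'a'
   5  s[18:],s[1:]  0  ''
   6  s[1:],s[4:]  0  ''
   7  s[4:],s[17:]  2  'ca'
   8  s[17:],s[21:]  1  'c'
   9  s[21:],s[9:]  1  'c'
  10  s[9:],s[12:]  1  'c'
  11  s[12:],s[16:]  0  ''
  12  s[16:],s[7:]  1  'd'
  13  s[7:],s[14:]  1  'd'
  14  s[14:],s[3:]  0  ''
  15  s[3:],s[2:]  1  'e'
  16  s[2:],s[22:]  2  'ee'
  17  s[22:],s[23:]  1  'e'
  18  s[23:],s[20:]  0  ''
  19  s[20:],s[8:]  2  'fc'
  20  s[8:],s[11:]  2  'fc'
  21  s[11:],s[10:]  1  'f'
  22  s[10:],s[24:]  1  'f'
  23  s[24:],s[25:]  0  ''
  24  s[25:],s[15:]  1  'g'
  25  s[15:],s[13:]  2  'gd'
  26  s[13:],s[19:]  1  'g'

[0, 1, 1, 1, 1, 0, 0, 2, 1, 1, 1, 0, 1, 1, 0, 1, 2, 1, 0, 2, 2, 1, 1, 0, 1, 2, 1]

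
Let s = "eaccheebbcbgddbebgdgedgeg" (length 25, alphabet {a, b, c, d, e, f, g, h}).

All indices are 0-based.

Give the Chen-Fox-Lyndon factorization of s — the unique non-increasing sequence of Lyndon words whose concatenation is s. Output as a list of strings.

emit factor 1: 'e' (i=0, period=1)
emit factor 2: 'accheebbcbgddbebgdgedgeg' (i=1, period=24)

["e", "accheebbcbgddbebgdgedgeg"]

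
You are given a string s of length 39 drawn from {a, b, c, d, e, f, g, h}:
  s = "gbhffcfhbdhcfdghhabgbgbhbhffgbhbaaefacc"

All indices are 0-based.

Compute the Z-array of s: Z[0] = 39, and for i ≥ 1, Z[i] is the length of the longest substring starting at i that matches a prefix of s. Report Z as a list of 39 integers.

[39, 0, 0, 0, 0, 0, 0, 0, 0, 0, 0, 0, 0, 0, 1, 0, 0, 0, 0, 2, 0, 3, 0, 0, 0, 0, 0, 0, 3, 0, 0, 0, 0, 0, 0, 0, 0, 0, 0]

Z[0]=39
i=1: outside box; Z[1]=0
i=2: outside box; Z[2]=0
i=3: outside box; Z[3]=0
i=4: outside box; Z[4]=0
i=5: outside box; Z[5]=0
i=6: outside box; Z[6]=0
i=7: outside box; Z[7]=0
i=8: outside box; Z[8]=0
i=9: outside box; Z[9]=0
i=10: outside box; Z[10]=0
i=11: outside box; Z[11]=0
i=12: outside box; Z[12]=0
i=13: outside box; Z[13]=0
i=14: outside box; Z[14]=1 grow→box=[14,15)
i=15: outside box; Z[15]=0
i=16: outside box; Z[16]=0
i=17: outside box; Z[17]=0
i=18: outside box; Z[18]=0
i=19: outside box; Z[19]=2 grow→box=[19,21)
i=20: min(r-i=1, Z[1]=0)=0; Z[20]=0
i=21: outside box; Z[21]=3 grow→box=[21,24)
i=22: min(r-i=2, Z[1]=0)=0; Z[22]=0
i=23: min(r-i=1, Z[2]=0)=0; Z[23]=0
i=24: outside box; Z[24]=0
i=25: outside box; Z[25]=0
i=26: outside box; Z[26]=0
i=27: outside box; Z[27]=0
i=28: outside box; Z[28]=3 grow→box=[28,31)
i=29: min(r-i=2, Z[1]=0)=0; Z[29]=0
i=30: min(r-i=1, Z[2]=0)=0; Z[30]=0
i=31: outside box; Z[31]=0
i=32: outside box; Z[32]=0
i=33: outside box; Z[33]=0
i=34: outside box; Z[34]=0
i=35: outside box; Z[35]=0
i=36: outside box; Z[36]=0
i=37: outside box; Z[37]=0
i=38: outside box; Z[38]=0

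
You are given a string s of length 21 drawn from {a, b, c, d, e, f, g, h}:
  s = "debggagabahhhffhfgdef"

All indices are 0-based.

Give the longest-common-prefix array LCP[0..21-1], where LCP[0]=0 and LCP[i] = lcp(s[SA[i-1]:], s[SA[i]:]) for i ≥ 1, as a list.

rank | idx | suffix
   0 |   7 | abahhhffhfgdef
   1 |   5 | agabahhhffhfgdef
   2 |   9 | ahhhffhfgdef
   3 |   8 | bahhhffhfgdef
   4 |   2 | bggagabahhhffhfgdef
   5 |   0 | debggagabahhhffhfgdef
   6 |  18 | def
   7 |   1 | ebggagabahhhffhfgdef
   8 |  19 | ef
   9 |  20 | f
  10 |  13 | ffhfgdef
  11 |  16 | fgdef
  12 |  14 | fhfgdef
  13 |   6 | gabahhhffhfgdef
  14 |   4 | gagabahhhffhfgdef
  15 |  17 | gdef
  16 |   3 | ggagabahhhffhfgdef
  17 |  12 | hffhfgdef
  18 |  15 | hfgdef
  19 |  11 | hhffhfgdef
  20 |  10 | hhhffhfgdef

SA = [7, 5, 9, 8, 2, 0, 18, 1, 19, 20, 13, 16, 14, 6, 4, 17, 3, 12, 15, 11, 10]
i: (SA[i-1],SA[i]) lcp shared
  1: (7,5) 1 'a'
  2: (5,9) 1 'a'
  3: (9,8) 0 ''
  4: (8,2) 1 'b'
  5: (2,0) 0 ''
  6: (0,18) 2 'de'
  7: (18,1) 0 ''
  8: (1,19) 1 'e'
  9: (19,20) 0 ''
  10: (20,13) 1 'f'
  11: (13,16) 1 'f'
  12: (16,14) 1 'f'
  13: (14,6) 0 ''
  14: (6,4) 2 'ga'
  15: (4,17) 1 'g'
  16: (17,3) 1 'g'
  17: (3,12) 0 ''
  18: (12,15) 2 'hf'
  19: (15,11) 1 'h'
  20: (11,10) 2 'hh'

[0, 1, 1, 0, 1, 0, 2, 0, 1, 0, 1, 1, 1, 0, 2, 1, 1, 0, 2, 1, 2]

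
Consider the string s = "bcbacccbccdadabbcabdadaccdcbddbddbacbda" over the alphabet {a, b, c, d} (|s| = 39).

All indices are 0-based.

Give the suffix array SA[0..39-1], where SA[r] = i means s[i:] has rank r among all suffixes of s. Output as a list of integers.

rank→(start, suffix):
  0 → (38, 'a')
  1 → (13, 'abbcabdadaccdcbddbddbacbda')
  2 → (17, 'abdadaccdcbddbddbacbda')
  3 → (34, 'acbda')
  4 → (3, 'acccbccdadabbcabdadaccdcbddbddbacbda')
  5 → (22, 'accdcbddbddbacbda')
  6 → (11, 'adabbcabdadaccdcbddbddbacbda')
  7 → (20, 'adaccdcbddbddbacbda')
  8 → (33, 'bacbda')
  9 → (2, 'bacccbccdadabbcabdadaccdcbddbddbacbda')
  10 → (14, 'bbcabdadaccdcbddbddbacbda')
  11 → (15, 'bcabdadaccdcbddbddbacbda')
  12 → (0, 'bcbacccbccdadabbcabdadaccdcbddbddbacbda')
  13 → (7, 'bccdadabbcabdadaccdcbddbddbacbda')
  14 → (36, 'bda')
  15 → (18, 'bdadaccdcbddbddbacbda')
  16 → (30, 'bddbacbda')
  17 → (27, 'bddbddbacbda')
  18 → (16, 'cabdadaccdcbddbddbacbda')
  19 → (1, 'cbacccbccdadabbcabdadaccdcbddbddbacbda')
  20 → (6, 'cbccdadabbcabdadaccdcbddbddbacbda')
  21 → (35, 'cbda')
  22 → (26, 'cbddbddbacbda')
  23 → (5, 'ccbccdadabbcabdadaccdcbddbddbacbda')
  24 → (4, 'cccbccdadabbcabdadaccdcbddbddbacbda')
  25 → (8, 'ccdadabbcabdadaccdcbddbddbacbda')
  26 → (23, 'ccdcbddbddbacbda')
  27 → (9, 'cdadabbcabdadaccdcbddbddbacbda')
  28 → (24, 'cdcbddbddbacbda')
  29 → (37, 'da')
  30 → (12, 'dabbcabdadaccdcbddbddbacbda')
  31 → (21, 'daccdcbddbddbacbda')
  32 → (10, 'dadabbcabdadaccdcbddbddbacbda')
  33 → (19, 'dadaccdcbddbddbacbda')
  34 → (32, 'dbacbda')
  35 → (29, 'dbddbacbda')
  36 → (25, 'dcbddbddbacbda')
  37 → (31, 'ddbacbda')
  38 → (28, 'ddbddbacbda')

[38, 13, 17, 34, 3, 22, 11, 20, 33, 2, 14, 15, 0, 7, 36, 18, 30, 27, 16, 1, 6, 35, 26, 5, 4, 8, 23, 9, 24, 37, 12, 21, 10, 19, 32, 29, 25, 31, 28]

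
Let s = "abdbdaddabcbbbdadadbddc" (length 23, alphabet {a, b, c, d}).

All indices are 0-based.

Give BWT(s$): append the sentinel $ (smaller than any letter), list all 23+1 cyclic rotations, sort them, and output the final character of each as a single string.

cd$dddcbabdaddbdbabbadab

rank  rotation                  last
    0  $abdbdaddabcbbbdadadbddc  c
    1  abcbbbdadadbddc$abdbdadd  d
    2  abdbdaddabcbbbdadadbddc$  $
    3  adadbddc$abdbdaddabcbbbd  d
    4  adbddc$abdbdaddabcbbbdad  d
    5  addabcbbbdadadbddc$abdbd  d
    6  bbbdadadbddc$abdbdaddabc  c
    7  bbdadadbddc$abdbdaddabcb  b
    8  bcbbbdadadbddc$abdbdadda  a
    9  bdadadbddc$abdbdaddabcbb  b
   10  bdaddabcbbbdadadbddc$abd  d
   11  bdbdaddabcbbbdadadbddc$a  a
   12  bddc$abdbdaddabcbbbdadad  d
   13  c$abdbdaddabcbbbdadadbdd  d
   14  cbbbdadadbddc$abdbdaddab  b
   15  dabcbbbdadadbddc$abdbdad  d
   16  dadadbddc$abdbdaddabcbbb  b
   17  dadbddc$abdbdaddabcbbbda  a
   18  daddabcbbbdadadbddc$abdb  b
   19  dbdaddabcbbbdadadbddc$ab  b
   20  dbddc$abdbdaddabcbbbdada  a
   21  dc$abdbdaddabcbbbdadadbd  d
   22  ddabcbbbdadadbddc$abdbda  a
   23  ddc$abdbdaddabcbbbdadadb  b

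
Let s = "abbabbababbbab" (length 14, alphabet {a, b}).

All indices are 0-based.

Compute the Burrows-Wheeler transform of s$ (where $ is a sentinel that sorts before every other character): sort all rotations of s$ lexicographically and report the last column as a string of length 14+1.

bbbb$babbbabaaa

rank  rotation         last
    0  $abbabbababbbab  b
    1  ab$abbabbababbb  b
    2  ababbbab$abbabb  b
    3  abbababbbab$abb  b
    4  abbabbababbbab$  $
    5  abbbab$abbabbab  b
    6  b$abbabbababbba  a
    7  bab$abbabbababb  b
    8  bababbbab$abbab  b
    9  babbababbbab$ab  b
   10  babbbab$abbabba  a
   11  bbab$abbabbabab  b
   12  bbababbbab$abba  a
   13  bbabbababbbab$a  a
   14  bbbab$abbabbaba  a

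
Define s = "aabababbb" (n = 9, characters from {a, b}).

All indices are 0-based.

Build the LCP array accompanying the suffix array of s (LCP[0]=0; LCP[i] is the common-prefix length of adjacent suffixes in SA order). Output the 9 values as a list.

[0, 1, 4, 2, 0, 1, 3, 1, 2]

rank→(start, suffix):
  0 → (0, 'aabababbb')
  1 → (1, 'abababbb')
  2 → (3, 'ababbb')
  3 → (5, 'abbb')
  4 → (8, 'b')
  5 → (2, 'bababbb')
  6 → (4, 'babbb')
  7 → (7, 'bb')
  8 → (6, 'bbb')

SA = [0, 1, 3, 5, 8, 2, 4, 7, 6]
rank  pair      lcp
   1  s[0:],s[1:]  1  'a'
   2  s[1:],s[3:]  4  'abab'
   3  s[3:],s[5:]  2  'ab'
   4  s[5:],s[8:]  0  ''
   5  s[8:],s[2:]  1  'b'
   6  s[2:],s[4:]  3  'bab'
   7  s[4:],s[7:]  1  'b'
   8  s[7:],s[6:]  2  'bb'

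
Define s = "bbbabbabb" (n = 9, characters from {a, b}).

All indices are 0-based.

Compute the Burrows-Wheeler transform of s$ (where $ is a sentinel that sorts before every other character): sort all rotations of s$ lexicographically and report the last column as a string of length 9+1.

rank  rotation    last
    0  $bbbabbabb  b
    1  abb$bbbabb  b
    2  abbabb$bbb  b
    3  b$bbbabbab  b
    4  babb$bbbab  b
    5  babbabb$bb  b
    6  bb$bbbabba  a
    7  bbabb$bbba  a
    8  bbabbabb$b  b
    9  bbbabbabb$  $

bbbbbbaab$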